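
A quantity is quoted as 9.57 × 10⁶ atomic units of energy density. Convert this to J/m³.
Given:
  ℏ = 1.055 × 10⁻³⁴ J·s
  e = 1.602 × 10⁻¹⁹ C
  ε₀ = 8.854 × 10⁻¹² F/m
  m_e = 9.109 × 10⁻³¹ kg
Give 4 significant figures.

2.803 × 10²⁰ J/m³

One atomic unit of energy density: u_au = E_h/a₀³ = m_e⁴e¹⁰/((4πε₀)⁵ℏ⁸) = 2.929 × 10¹³ J/m³.
9.57 × 10⁶ × 2.929 × 10¹³ J/m³ = 2.803 × 10²⁰ J/m³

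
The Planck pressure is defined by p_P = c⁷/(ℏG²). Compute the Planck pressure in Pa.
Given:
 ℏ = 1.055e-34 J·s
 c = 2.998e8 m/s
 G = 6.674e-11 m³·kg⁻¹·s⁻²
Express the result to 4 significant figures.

p_P = c⁷/(ℏG²)
  = 2.177e59 / 4.699e-55
  = 4.632e113 Pa

4.632e113 Pa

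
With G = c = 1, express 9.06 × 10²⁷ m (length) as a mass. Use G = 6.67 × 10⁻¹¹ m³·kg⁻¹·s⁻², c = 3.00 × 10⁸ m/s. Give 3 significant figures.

Length → mass via c²/G.
9.06 × 10²⁷ m × (c²/G) = 1.22 × 10⁵⁵ kg

1.22 × 10⁵⁵ kg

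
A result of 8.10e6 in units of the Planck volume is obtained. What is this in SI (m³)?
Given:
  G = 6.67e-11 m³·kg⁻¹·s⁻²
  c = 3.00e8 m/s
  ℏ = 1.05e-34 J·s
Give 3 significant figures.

One Planck volume: V_P = (ℏG/c³)^(3/2) = 4.18e-105 m³.
8.10e6 × 4.18e-105 m³ = 3.38e-98 m³

3.38e-98 m³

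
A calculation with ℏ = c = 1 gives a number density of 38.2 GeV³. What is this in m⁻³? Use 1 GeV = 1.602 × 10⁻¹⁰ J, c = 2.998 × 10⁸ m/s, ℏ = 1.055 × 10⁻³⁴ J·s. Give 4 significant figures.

Number density is [L]⁻³ = [E]³/(ℏc)³.
1 GeV³ → 1/(ℏc)³ × (1 GeV in J)³ = 1.299 × 10⁴⁷ m⁻³.
Result: 38.2 × 1.299 × 10⁴⁷ = 4.964 × 10⁴⁸ m⁻³.

4.964 × 10⁴⁸ m⁻³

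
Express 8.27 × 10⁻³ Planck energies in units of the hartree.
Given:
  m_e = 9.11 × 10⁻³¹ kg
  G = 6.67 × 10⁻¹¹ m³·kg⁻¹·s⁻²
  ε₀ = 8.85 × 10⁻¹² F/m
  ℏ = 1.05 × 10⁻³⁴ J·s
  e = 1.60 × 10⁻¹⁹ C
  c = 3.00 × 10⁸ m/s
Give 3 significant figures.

3.69 × 10²⁴

Planck energy: E_P = √(ℏc⁵/G) = 1.96 × 10⁹ J
hartree: E_h = m_e e⁴/(4πε₀ℏ)² = 4.38 × 10⁻¹⁸ J
8.27 × 10⁻³ × 1.96 × 10⁹ / 4.38 × 10⁻¹⁸ = 3.69 × 10²⁴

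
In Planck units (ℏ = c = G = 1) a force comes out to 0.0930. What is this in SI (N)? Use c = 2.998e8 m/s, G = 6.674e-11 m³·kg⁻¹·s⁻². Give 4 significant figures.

1.126e43 N

One Planck force: F_P = c⁴/G = 1.210e44 N.
0.0930 × 1.210e44 N = 1.126e43 N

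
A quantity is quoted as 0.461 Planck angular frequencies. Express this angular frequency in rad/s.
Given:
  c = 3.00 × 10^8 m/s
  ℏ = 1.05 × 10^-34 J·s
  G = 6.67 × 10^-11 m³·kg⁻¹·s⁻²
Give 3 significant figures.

8.59 × 10^42 rad/s

One Planck angular frequency: ω_P = √(c⁵/(ℏG)) = 1.86 × 10^43 rad/s.
0.461 × 1.86 × 10^43 rad/s = 8.59 × 10^42 rad/s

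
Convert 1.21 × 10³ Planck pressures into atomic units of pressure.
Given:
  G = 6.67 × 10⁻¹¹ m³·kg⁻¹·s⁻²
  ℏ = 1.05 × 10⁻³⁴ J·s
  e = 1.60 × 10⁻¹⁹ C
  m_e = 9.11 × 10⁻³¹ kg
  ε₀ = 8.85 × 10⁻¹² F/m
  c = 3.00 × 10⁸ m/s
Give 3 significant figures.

Planck pressure: p_P = c⁷/(ℏG²) = 4.68 × 10¹¹³ Pa
atomic unit of pressure: P_au = E_h/a₀³ = m_e⁴e¹⁰/((4πε₀)⁵ℏ⁸) = 3.01 × 10¹³ Pa
1.21 × 10³ × 4.68 × 10¹¹³ / 3.01 × 10¹³ = 1.88 × 10¹⁰³

1.88 × 10¹⁰³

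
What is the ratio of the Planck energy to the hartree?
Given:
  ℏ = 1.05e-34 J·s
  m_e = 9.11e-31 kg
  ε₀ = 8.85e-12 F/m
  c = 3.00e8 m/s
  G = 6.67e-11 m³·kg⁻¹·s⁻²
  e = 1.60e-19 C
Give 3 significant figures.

4.47e26

Planck energy: E_P = √(ℏc⁵/G) = 1.96e9 J
hartree: E_h = m_e e⁴/(4πε₀ℏ)² = 4.38e-18 J
ratio = 1.96e9 / 4.38e-18 = 4.47e26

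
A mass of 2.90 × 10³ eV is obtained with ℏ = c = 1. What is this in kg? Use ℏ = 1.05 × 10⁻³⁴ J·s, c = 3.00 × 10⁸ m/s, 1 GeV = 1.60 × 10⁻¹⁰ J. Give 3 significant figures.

Mass is [E]/c²; divide by c².
1 GeV → 1/c² × (1 GeV in J) = 1.78 × 10⁻²⁷ kg.
Convert the energy scale: 2.90 × 10³ eV = 2.90 × 10⁻⁶ GeV.
Result: 2.90 × 10⁻⁶ × 1.78 × 10⁻²⁷ = 5.16 × 10⁻³³ kg.

5.16 × 10⁻³³ kg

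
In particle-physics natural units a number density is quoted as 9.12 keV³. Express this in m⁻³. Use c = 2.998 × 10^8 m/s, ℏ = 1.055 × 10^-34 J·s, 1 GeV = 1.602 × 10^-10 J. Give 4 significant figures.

Number density is [L]⁻³ = [E]³/(ℏc)³.
1 GeV³ → 1/(ℏc)³ × (1 GeV in J)³ = 1.299 × 10^47 m⁻³.
Convert the energy scale: 9.12 keV³ = 9.12 × 10^-18 GeV³.
Result: 9.12 × 10^-18 × 1.299 × 10^47 = 1.185 × 10^30 m⁻³.

1.185 × 10^30 m⁻³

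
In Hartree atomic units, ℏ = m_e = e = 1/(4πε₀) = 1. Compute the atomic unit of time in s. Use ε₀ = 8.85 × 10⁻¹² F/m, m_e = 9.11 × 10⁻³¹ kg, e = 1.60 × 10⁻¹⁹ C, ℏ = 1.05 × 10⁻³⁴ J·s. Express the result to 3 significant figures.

Dimensional analysis gives τ_au = (4πε₀)²ℏ³/(m_e e⁴).
E_h = 4.38 × 10⁻¹⁸ J
ℏ/E_h = 2.40 × 10⁻¹⁷ s

2.40 × 10⁻¹⁷ s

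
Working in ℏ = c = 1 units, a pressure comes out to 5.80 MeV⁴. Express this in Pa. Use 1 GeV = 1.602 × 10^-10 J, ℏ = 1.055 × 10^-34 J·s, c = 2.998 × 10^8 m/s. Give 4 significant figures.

Pressure is [E]/[L]³ = [E]⁴/(ℏc)³.
1 GeV⁴ → 1/(ℏc)³ × (1 GeV in J)⁴ = 2.082 × 10^37 Pa.
Convert the energy scale: 5.80 MeV⁴ = 5.80 × 10^-12 GeV⁴.
Result: 5.80 × 10^-12 × 2.082 × 10^37 = 1.207 × 10^26 Pa.

1.207 × 10^26 Pa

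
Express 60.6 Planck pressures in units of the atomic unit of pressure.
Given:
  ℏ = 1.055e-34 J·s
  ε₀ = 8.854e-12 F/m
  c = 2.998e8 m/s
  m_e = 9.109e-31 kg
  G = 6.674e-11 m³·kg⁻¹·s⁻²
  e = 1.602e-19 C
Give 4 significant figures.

Planck pressure: p_P = c⁷/(ℏG²) = 4.632e113 Pa
atomic unit of pressure: P_au = E_h/a₀³ = m_e⁴e¹⁰/((4πε₀)⁵ℏ⁸) = 2.929e13 Pa
60.6 × 4.632e113 / 2.929e13 = 9.584e101

9.584e101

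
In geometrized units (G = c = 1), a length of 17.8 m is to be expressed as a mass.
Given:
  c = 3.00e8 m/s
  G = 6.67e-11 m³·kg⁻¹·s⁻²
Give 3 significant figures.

2.40e28 kg

Length → mass via c²/G.
17.8 m × (c²/G) = 2.40e28 kg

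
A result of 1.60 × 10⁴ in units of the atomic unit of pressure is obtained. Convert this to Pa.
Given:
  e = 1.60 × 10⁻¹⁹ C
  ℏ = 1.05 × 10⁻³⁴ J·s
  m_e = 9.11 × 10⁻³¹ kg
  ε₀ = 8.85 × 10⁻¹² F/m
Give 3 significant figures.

4.82 × 10¹⁷ Pa

One atomic unit of pressure: P_au = E_h/a₀³ = m_e⁴e¹⁰/((4πε₀)⁵ℏ⁸) = 3.01 × 10¹³ Pa.
1.60 × 10⁴ × 3.01 × 10¹³ Pa = 4.82 × 10¹⁷ Pa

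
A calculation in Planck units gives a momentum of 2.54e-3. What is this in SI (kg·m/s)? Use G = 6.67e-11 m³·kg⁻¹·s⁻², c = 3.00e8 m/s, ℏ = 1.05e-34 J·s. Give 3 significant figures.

0.0166 kg·m/s

One Planck momentum: p_P = √(ℏc³/G) = 6.52 kg·m/s.
2.54e-3 × 6.52 kg·m/s = 0.0166 kg·m/s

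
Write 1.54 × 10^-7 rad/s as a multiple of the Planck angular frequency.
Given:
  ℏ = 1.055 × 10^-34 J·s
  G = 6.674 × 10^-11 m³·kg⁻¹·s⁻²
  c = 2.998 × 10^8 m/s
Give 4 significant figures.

Planck angular frequency: ω_P = √(c⁵/(ℏG)) = 1.855 × 10^43 rad/s.
1.54 × 10^-7 / 1.855 × 10^43 = 8.303 × 10^-51

8.303 × 10^-51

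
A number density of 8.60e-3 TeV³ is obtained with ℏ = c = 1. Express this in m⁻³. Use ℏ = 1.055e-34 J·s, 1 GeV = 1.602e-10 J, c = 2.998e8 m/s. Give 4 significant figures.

1.117e54 m⁻³

Number density is [L]⁻³ = [E]³/(ℏc)³.
1 GeV³ → 1/(ℏc)³ × (1 GeV in J)³ = 1.299e47 m⁻³.
Convert the energy scale: 8.60e-3 TeV³ = 8.60e6 GeV³.
Result: 8.60e6 × 1.299e47 = 1.117e54 m⁻³.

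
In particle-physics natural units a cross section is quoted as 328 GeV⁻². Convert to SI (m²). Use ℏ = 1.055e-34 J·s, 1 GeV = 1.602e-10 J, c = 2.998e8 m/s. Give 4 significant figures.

1.279e-29 m²

Area is [L]² = [E]⁻²·(ℏc)²; restore (ℏc)².
1 GeV⁻² → (ℏc)² × (1 GeV in J)⁻² = 3.898e-32 m².
Result: 328 × 3.898e-32 = 1.279e-29 m².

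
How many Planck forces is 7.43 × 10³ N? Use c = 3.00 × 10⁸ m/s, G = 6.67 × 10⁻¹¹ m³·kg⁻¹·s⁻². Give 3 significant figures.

Planck force: F_P = c⁴/G = 1.21 × 10⁴⁴ N.
7.43 × 10³ / 1.21 × 10⁴⁴ = 6.12 × 10⁻⁴¹

6.12 × 10⁻⁴¹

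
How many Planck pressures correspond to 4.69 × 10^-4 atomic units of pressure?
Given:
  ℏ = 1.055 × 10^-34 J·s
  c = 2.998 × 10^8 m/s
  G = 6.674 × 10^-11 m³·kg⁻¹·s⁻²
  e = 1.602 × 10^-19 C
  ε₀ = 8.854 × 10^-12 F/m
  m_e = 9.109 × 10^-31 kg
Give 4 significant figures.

atomic unit of pressure: P_au = E_h/a₀³ = m_e⁴e¹⁰/((4πε₀)⁵ℏ⁸) = 2.929 × 10^13 Pa
Planck pressure: p_P = c⁷/(ℏG²) = 4.632 × 10^113 Pa
4.69 × 10^-4 × 2.929 × 10^13 / 4.632 × 10^113 = 2.966 × 10^-104

2.966 × 10^-104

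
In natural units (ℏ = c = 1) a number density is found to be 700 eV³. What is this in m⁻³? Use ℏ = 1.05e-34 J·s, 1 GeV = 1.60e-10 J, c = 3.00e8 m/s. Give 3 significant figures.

9.17e22 m⁻³

Number density is [L]⁻³ = [E]³/(ℏc)³.
1 GeV³ → 1/(ℏc)³ × (1 GeV in J)³ = 1.31e47 m⁻³.
Convert the energy scale: 700 eV³ = 7.00e-25 GeV³.
Result: 7.00e-25 × 1.31e47 = 9.17e22 m⁻³.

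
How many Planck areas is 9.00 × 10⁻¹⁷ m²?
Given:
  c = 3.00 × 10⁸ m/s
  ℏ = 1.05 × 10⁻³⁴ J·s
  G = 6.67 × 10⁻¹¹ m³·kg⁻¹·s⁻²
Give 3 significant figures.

Planck area: A_P = ℏG/c³ = 2.59 × 10⁻⁷⁰ m².
9.00 × 10⁻¹⁷ / 2.59 × 10⁻⁷⁰ = 3.47 × 10⁵³

3.47 × 10⁵³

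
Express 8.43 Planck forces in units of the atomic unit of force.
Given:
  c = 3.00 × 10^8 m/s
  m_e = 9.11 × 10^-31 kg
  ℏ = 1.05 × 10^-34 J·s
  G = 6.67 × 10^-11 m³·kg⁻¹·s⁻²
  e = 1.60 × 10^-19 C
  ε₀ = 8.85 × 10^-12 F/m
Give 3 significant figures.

1.23 × 10^52

Planck force: F_P = c⁴/G = 1.21 × 10^44 N
atomic unit of force: F_au = E_h/a₀ = m_e²e⁶/((4πε₀)³ℏ⁴) = 8.33 × 10^-8 N
8.43 × 1.21 × 10^44 / 8.33 × 10^-8 = 1.23 × 10^52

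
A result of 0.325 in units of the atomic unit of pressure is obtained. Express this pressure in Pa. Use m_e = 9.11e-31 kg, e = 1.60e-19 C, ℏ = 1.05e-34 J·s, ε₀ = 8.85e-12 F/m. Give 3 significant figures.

One atomic unit of pressure: P_au = E_h/a₀³ = m_e⁴e¹⁰/((4πε₀)⁵ℏ⁸) = 3.01e13 Pa.
0.325 × 3.01e13 Pa = 9.79e12 Pa

9.79e12 Pa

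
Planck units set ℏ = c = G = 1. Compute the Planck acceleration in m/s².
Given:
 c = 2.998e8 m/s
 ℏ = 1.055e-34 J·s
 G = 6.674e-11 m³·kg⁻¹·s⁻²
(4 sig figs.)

From ℏ = c = G = 1 the acceleration scale is a_P = √(c⁷/(ℏG)).
  = √(3.092e103)
  = 5.560e51 m/s²

5.560e51 m/s²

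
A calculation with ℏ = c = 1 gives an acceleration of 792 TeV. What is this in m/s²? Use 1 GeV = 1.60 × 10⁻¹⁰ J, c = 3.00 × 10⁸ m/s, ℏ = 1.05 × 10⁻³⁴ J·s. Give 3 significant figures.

3.62 × 10³⁸ m/s²

Acceleration is [L]/[T]² = c·[E]/ℏ.
1 GeV → c/ℏ × (1 GeV in J) = 4.57 × 10³² m/s².
Convert the energy scale: 792 TeV = 7.92 × 10⁵ GeV.
Result: 7.92 × 10⁵ × 4.57 × 10³² = 3.62 × 10³⁸ m/s².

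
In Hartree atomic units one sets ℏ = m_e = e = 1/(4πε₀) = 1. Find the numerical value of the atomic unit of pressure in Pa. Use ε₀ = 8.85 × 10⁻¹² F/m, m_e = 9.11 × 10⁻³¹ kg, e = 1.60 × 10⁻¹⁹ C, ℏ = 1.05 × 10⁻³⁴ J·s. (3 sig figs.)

P_au = E_h/a₀³ = m_e⁴e¹⁰/((4πε₀)⁵ℏ⁸)
E_h = 4.38 × 10⁻¹⁸ J
a₀ = 5.26 × 10⁻¹¹ m
E_h/a₀³ = 3.01 × 10¹³ Pa

3.01 × 10¹³ Pa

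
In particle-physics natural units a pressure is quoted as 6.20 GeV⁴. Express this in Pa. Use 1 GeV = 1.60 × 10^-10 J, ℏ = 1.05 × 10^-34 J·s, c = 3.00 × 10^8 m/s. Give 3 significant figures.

1.30 × 10^38 Pa

Pressure is [E]/[L]³ = [E]⁴/(ℏc)³.
1 GeV⁴ → 1/(ℏc)³ × (1 GeV in J)⁴ = 2.10 × 10^37 Pa.
Result: 6.20 × 2.10 × 10^37 = 1.30 × 10^38 Pa.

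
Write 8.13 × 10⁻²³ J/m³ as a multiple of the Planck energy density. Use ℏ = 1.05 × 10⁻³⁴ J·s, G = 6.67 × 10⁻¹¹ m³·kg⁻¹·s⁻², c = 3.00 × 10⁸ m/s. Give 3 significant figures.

Planck energy density: u_P = c⁷/(ℏG²) = 4.68 × 10¹¹³ J/m³.
8.13 × 10⁻²³ / 4.68 × 10¹¹³ = 1.74 × 10⁻¹³⁶

1.74 × 10⁻¹³⁶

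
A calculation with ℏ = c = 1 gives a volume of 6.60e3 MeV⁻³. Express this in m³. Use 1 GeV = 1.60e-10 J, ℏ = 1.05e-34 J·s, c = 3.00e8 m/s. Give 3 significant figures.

Volume is [L]³ = [E]⁻³·(ℏc)³.
1 GeV⁻³ → (ℏc)³ × (1 GeV in J)⁻³ = 7.63e-48 m³.
Convert the energy scale: 6.60e3 MeV⁻³ = 6.60e12 GeV⁻³.
Result: 6.60e12 × 7.63e-48 = 5.04e-35 m³.

5.04e-35 m³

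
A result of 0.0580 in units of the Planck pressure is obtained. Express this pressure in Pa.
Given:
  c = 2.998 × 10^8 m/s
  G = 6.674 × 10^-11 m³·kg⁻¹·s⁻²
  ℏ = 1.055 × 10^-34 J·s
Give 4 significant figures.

2.687 × 10^112 Pa

One Planck pressure: p_P = c⁷/(ℏG²) = 4.632 × 10^113 Pa.
0.0580 × 4.632 × 10^113 Pa = 2.687 × 10^112 Pa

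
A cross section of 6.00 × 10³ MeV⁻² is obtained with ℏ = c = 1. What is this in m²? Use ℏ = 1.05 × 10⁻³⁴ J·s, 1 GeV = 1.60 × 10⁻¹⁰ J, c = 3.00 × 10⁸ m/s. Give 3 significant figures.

Area is [L]² = [E]⁻²·(ℏc)²; restore (ℏc)².
1 GeV⁻² → (ℏc)² × (1 GeV in J)⁻² = 3.88 × 10⁻³² m².
Convert the energy scale: 6.00 × 10³ MeV⁻² = 6.00 × 10⁹ GeV⁻².
Result: 6.00 × 10⁹ × 3.88 × 10⁻³² = 2.33 × 10⁻²² m².

2.33 × 10⁻²² m²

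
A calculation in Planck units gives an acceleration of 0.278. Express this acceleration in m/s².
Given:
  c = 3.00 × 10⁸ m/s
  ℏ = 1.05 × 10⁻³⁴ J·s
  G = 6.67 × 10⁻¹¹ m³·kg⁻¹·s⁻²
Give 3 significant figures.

One Planck acceleration: a_P = √(c⁷/(ℏG)) = 5.59 × 10⁵¹ m/s².
0.278 × 5.59 × 10⁵¹ m/s² = 1.55 × 10⁵¹ m/s²

1.55 × 10⁵¹ m/s²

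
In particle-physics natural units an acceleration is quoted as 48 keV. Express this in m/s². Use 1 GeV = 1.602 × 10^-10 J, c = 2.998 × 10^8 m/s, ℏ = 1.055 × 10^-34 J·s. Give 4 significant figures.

2.185 × 10^28 m/s²

Acceleration is [L]/[T]² = c·[E]/ℏ.
1 GeV → c/ℏ × (1 GeV in J) = 4.552 × 10^32 m/s².
Convert the energy scale: 48 keV = 4.80 × 10^-5 GeV.
Result: 4.80 × 10^-5 × 4.552 × 10^32 = 2.185 × 10^28 m/s².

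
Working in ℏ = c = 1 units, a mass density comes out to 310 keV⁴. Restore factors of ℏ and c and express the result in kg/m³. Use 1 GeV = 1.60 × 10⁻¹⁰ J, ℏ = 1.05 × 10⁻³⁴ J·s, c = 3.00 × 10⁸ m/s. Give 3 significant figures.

0.0722 kg/m³

Mass density is [E]/(c²[L]³) = [E]⁴/(ℏ³c⁵).
1 GeV⁴ → 1/(ℏ³c⁵) × (1 GeV in J)⁴ = 2.33 × 10²⁰ kg/m³.
Convert the energy scale: 310 keV⁴ = 3.10 × 10⁻²² GeV⁴.
Result: 3.10 × 10⁻²² × 2.33 × 10²⁰ = 0.0722 kg/m³.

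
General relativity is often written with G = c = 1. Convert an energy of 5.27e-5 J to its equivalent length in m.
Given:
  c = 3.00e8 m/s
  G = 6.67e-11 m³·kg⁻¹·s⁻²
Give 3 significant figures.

Energy → length via G/c⁴.
5.27e-5 J × (G/c⁴) = 4.34e-49 m

4.34e-49 m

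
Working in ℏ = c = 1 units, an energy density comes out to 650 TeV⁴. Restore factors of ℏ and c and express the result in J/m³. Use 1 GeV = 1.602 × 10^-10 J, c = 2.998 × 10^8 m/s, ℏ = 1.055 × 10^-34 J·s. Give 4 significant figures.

1.353 × 10^52 J/m³

[E]/[L]³ = [E]⁴/(ℏc)³; restore (ℏc)⁻³.
1 GeV⁴ → 1/(ℏc)³ × (1 GeV in J)⁴ = 2.082 × 10^37 J/m³.
Convert the energy scale: 650 TeV⁴ = 6.50 × 10^14 GeV⁴.
Result: 6.50 × 10^14 × 2.082 × 10^37 = 1.353 × 10^52 J/m³.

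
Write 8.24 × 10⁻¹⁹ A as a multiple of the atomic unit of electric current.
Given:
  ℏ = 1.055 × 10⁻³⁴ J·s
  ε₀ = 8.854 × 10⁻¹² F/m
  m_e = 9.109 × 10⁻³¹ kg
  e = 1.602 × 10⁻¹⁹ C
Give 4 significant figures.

1.246 × 10⁻¹⁶

atomic unit of electric current: I_au = e E_h/ℏ = m_e e⁵/((4πε₀)²ℏ³) = 6.612 × 10⁻³ A.
8.24 × 10⁻¹⁹ / 6.612 × 10⁻³ = 1.246 × 10⁻¹⁶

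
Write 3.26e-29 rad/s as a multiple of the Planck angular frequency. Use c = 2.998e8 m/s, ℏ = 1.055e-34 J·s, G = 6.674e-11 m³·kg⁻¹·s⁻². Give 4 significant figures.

1.758e-72

Planck angular frequency: ω_P = √(c⁵/(ℏG)) = 1.855e43 rad/s.
3.26e-29 / 1.855e43 = 1.758e-72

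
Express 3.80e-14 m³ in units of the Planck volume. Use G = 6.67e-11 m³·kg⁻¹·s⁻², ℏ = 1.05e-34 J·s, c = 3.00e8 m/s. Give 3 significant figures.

9.10e90

Planck volume: V_P = (ℏG/c³)^(3/2) = 4.18e-105 m³.
3.80e-14 / 4.18e-105 = 9.10e90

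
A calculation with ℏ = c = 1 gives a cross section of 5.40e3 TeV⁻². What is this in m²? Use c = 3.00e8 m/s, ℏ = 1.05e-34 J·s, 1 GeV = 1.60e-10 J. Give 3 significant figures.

Area is [L]² = [E]⁻²·(ℏc)²; restore (ℏc)².
1 GeV⁻² → (ℏc)² × (1 GeV in J)⁻² = 3.88e-32 m².
Convert the energy scale: 5.40e3 TeV⁻² = 5.40e-3 GeV⁻².
Result: 5.40e-3 × 3.88e-32 = 2.09e-34 m².

2.09e-34 m²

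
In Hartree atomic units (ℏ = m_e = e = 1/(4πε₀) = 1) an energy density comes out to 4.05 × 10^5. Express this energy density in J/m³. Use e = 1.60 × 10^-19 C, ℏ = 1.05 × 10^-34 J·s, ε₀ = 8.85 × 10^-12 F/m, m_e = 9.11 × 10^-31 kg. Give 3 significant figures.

One atomic unit of energy density: u_au = E_h/a₀³ = m_e⁴e¹⁰/((4πε₀)⁵ℏ⁸) = 3.01 × 10^13 J/m³.
4.05 × 10^5 × 3.01 × 10^13 J/m³ = 1.22 × 10^19 J/m³

1.22 × 10^19 J/m³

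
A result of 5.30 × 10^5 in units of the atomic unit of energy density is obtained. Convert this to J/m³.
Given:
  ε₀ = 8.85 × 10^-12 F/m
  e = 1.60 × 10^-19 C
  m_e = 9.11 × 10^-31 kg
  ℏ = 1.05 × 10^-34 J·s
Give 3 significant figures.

One atomic unit of energy density: u_au = E_h/a₀³ = m_e⁴e¹⁰/((4πε₀)⁵ℏ⁸) = 3.01 × 10^13 J/m³.
5.30 × 10^5 × 3.01 × 10^13 J/m³ = 1.60 × 10^19 J/m³

1.60 × 10^19 J/m³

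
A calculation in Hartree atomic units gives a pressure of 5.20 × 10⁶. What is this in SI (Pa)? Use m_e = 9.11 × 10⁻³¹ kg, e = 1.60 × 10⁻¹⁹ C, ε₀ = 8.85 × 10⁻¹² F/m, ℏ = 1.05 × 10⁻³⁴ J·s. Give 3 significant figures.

1.57 × 10²⁰ Pa

One atomic unit of pressure: P_au = E_h/a₀³ = m_e⁴e¹⁰/((4πε₀)⁵ℏ⁸) = 3.01 × 10¹³ Pa.
5.20 × 10⁶ × 3.01 × 10¹³ Pa = 1.57 × 10²⁰ Pa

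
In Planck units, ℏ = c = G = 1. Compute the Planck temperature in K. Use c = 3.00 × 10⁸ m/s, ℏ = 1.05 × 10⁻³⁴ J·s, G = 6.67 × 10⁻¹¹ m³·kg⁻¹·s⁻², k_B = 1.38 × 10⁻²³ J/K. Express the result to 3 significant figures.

1.42 × 10³² K

From ℏ = c = G = 1 the temperature scale is T_P = √(ℏc⁵/G) / k_B.
  = √(3.83 × 10¹⁸) × 7.25 × 10²²
  = 1.42 × 10³² K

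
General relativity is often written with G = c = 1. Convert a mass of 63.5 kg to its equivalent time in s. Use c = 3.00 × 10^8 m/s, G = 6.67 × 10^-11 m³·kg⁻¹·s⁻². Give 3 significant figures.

1.57 × 10^-34 s

Mass → time via G/c³.
63.5 kg × (G/c³) = 1.57 × 10^-34 s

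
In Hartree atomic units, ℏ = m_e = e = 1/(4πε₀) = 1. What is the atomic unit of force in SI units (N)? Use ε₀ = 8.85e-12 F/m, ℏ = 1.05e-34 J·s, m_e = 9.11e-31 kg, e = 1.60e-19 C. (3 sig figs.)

8.33e-8 N

From ℏ = m_e = e = 1/(4πε₀) = 1 the force scale is F_au = E_h/a₀ = m_e²e⁶/((4πε₀)³ℏ⁴).
E_h = 4.38e-18 J
a₀ = 5.26e-11 m
E_h/a₀ = 8.33e-8 N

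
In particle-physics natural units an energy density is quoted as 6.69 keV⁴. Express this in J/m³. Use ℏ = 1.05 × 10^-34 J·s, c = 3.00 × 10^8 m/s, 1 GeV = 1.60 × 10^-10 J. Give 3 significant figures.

[E]/[L]³ = [E]⁴/(ℏc)³; restore (ℏc)⁻³.
1 GeV⁴ → 1/(ℏc)³ × (1 GeV in J)⁴ = 2.10 × 10^37 J/m³.
Convert the energy scale: 6.69 keV⁴ = 6.69 × 10^-24 GeV⁴.
Result: 6.69 × 10^-24 × 2.10 × 10^37 = 1.40 × 10^14 J/m³.

1.40 × 10^14 J/m³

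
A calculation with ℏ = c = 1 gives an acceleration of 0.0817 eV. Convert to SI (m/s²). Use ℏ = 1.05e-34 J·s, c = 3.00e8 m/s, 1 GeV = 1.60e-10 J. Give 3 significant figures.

Acceleration is [L]/[T]² = c·[E]/ℏ.
1 GeV → c/ℏ × (1 GeV in J) = 4.57e32 m/s².
Convert the energy scale: 0.0817 eV = 8.17e-11 GeV.
Result: 8.17e-11 × 4.57e32 = 3.73e22 m/s².

3.73e22 m/s²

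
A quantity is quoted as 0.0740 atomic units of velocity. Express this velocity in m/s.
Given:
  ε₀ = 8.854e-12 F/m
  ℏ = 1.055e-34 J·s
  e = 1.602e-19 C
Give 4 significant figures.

1.618e5 m/s

One atomic unit of velocity: v_au = e²/(4πε₀ℏ) = 2.186e6 m/s.
0.0740 × 2.186e6 m/s = 1.618e5 m/s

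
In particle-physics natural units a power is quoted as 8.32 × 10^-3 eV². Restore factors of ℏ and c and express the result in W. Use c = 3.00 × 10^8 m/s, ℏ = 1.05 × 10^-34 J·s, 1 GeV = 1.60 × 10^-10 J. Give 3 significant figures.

Power is [E]/[T] = [E]²/ℏ.
1 GeV² → 1/ℏ × (1 GeV in J)² = 2.44 × 10^14 W.
Convert the energy scale: 8.32 × 10^-3 eV² = 8.32 × 10^-21 GeV².
Result: 8.32 × 10^-21 × 2.44 × 10^14 = 2.03 × 10^-6 W.

2.03 × 10^-6 W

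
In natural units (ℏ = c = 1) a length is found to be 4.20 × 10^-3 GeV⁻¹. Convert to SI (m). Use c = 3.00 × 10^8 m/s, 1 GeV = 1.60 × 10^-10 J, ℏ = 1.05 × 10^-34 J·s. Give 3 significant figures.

A length is [E]⁻¹ in ℏ=c=1; restore one factor of ℏc.
1 GeV⁻¹ → ℏc × (1 GeV in J)⁻¹ = 1.97 × 10^-16 m.
Result: 4.20 × 10^-3 × 1.97 × 10^-16 = 8.27 × 10^-19 m.

8.27 × 10^-19 m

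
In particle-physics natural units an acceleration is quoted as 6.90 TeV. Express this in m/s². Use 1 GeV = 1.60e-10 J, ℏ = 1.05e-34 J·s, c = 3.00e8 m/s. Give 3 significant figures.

Acceleration is [L]/[T]² = c·[E]/ℏ.
1 GeV → c/ℏ × (1 GeV in J) = 4.57e32 m/s².
Convert the energy scale: 6.90 TeV = 6.90e3 GeV.
Result: 6.90e3 × 4.57e32 = 3.15e36 m/s².

3.15e36 m/s²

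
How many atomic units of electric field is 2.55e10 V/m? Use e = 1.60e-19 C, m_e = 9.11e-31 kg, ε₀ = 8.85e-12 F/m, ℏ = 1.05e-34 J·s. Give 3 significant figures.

atomic unit of electric field: E_au = E_h/(e a₀) = m_e²e⁵/((4πε₀)³ℏ⁴) = 5.20e11 V/m.
2.55e10 / 5.20e11 = 0.0490

0.0490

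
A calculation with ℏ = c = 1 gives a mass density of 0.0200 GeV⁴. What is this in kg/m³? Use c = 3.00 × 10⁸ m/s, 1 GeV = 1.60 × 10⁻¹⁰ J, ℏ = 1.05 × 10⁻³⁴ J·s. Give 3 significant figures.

Mass density is [E]/(c²[L]³) = [E]⁴/(ℏ³c⁵).
1 GeV⁴ → 1/(ℏ³c⁵) × (1 GeV in J)⁴ = 2.33 × 10²⁰ kg/m³.
Result: 0.0200 × 2.33 × 10²⁰ = 4.66 × 10¹⁸ kg/m³.

4.66 × 10¹⁸ kg/m³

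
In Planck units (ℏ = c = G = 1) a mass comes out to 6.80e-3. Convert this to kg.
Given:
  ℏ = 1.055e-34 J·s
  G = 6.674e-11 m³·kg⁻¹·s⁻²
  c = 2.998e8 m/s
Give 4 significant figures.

One Planck mass: m_P = √(ℏc/G) = 2.177e-8 kg.
6.80e-3 × 2.177e-8 kg = 1.480e-10 kg

1.480e-10 kg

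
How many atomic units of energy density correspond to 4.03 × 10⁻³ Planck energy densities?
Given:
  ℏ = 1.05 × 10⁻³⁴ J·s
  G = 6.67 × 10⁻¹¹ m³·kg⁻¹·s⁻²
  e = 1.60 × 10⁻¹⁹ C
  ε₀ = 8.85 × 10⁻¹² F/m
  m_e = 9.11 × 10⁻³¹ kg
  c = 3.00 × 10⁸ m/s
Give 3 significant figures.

Planck energy density: u_P = c⁷/(ℏG²) = 4.68 × 10¹¹³ J/m³
atomic unit of energy density: u_au = E_h/a₀³ = m_e⁴e¹⁰/((4πε₀)⁵ℏ⁸) = 3.01 × 10¹³ J/m³
4.03 × 10⁻³ × 4.68 × 10¹¹³ / 3.01 × 10¹³ = 6.26 × 10⁹⁷

6.26 × 10⁹⁷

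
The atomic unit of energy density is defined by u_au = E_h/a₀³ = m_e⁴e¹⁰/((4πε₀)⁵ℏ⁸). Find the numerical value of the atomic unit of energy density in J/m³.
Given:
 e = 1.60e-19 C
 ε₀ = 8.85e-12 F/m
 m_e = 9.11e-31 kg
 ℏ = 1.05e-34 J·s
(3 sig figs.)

u_au = E_h/a₀³ = m_e⁴e¹⁰/((4πε₀)⁵ℏ⁸)
E_h = 4.38e-18 J
a₀ = 5.26e-11 m
E_h/a₀³ = 3.01e13 J/m³

3.01e13 J/m³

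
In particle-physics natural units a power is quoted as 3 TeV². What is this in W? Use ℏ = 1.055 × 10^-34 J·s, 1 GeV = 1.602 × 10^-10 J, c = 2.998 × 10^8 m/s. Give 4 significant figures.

7.298 × 10^20 W

Power is [E]/[T] = [E]²/ℏ.
1 GeV² → 1/ℏ × (1 GeV in J)² = 2.433 × 10^14 W.
Convert the energy scale: 3 TeV² = 3.00 × 10^6 GeV².
Result: 3.00 × 10^6 × 2.433 × 10^14 = 7.298 × 10^20 W.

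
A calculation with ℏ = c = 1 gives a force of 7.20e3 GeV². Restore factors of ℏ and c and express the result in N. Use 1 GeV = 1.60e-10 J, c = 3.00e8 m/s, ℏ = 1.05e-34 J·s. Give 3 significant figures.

Force is [E]/[L] = [E]²/(ℏc); restore (ℏc)⁻¹.
1 GeV² → 1/(ℏc) × (1 GeV in J)² = 8.13e5 N.
Result: 7.20e3 × 8.13e5 = 5.85e9 N.

5.85e9 N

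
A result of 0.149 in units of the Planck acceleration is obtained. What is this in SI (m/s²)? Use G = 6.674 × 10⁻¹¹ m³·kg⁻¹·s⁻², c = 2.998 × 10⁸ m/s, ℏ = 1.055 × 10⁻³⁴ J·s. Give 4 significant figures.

8.285 × 10⁵⁰ m/s²

One Planck acceleration: a_P = √(c⁷/(ℏG)) = 5.560 × 10⁵¹ m/s².
0.149 × 5.560 × 10⁵¹ m/s² = 8.285 × 10⁵⁰ m/s²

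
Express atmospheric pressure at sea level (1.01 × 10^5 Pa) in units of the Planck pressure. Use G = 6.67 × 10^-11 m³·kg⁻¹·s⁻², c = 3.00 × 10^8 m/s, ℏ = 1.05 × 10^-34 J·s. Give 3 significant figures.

2.16 × 10^-109

Planck pressure: p_P = c⁷/(ℏG²) = 4.68 × 10^113 Pa.
1.01 × 10^5 / 4.68 × 10^113 = 2.16 × 10^-109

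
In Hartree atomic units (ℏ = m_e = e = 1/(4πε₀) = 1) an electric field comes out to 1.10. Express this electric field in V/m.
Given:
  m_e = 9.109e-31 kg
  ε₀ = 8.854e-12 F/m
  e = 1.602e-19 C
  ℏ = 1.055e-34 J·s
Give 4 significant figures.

One atomic unit of electric field: E_au = E_h/(e a₀) = m_e²e⁵/((4πε₀)³ℏ⁴) = 5.131e11 V/m.
1.10 × 5.131e11 V/m = 5.644e11 V/m

5.644e11 V/m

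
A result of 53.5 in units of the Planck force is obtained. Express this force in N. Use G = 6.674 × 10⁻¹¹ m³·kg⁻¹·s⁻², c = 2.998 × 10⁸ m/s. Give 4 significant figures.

6.476 × 10⁴⁵ N

One Planck force: F_P = c⁴/G = 1.210 × 10⁴⁴ N.
53.5 × 1.210 × 10⁴⁴ N = 6.476 × 10⁴⁵ N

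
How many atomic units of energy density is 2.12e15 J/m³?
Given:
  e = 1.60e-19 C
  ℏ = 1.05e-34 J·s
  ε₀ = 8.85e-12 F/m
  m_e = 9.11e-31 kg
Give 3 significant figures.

atomic unit of energy density: u_au = E_h/a₀³ = m_e⁴e¹⁰/((4πε₀)⁵ℏ⁸) = 3.01e13 J/m³.
2.12e15 / 3.01e13 = 70.4

70.4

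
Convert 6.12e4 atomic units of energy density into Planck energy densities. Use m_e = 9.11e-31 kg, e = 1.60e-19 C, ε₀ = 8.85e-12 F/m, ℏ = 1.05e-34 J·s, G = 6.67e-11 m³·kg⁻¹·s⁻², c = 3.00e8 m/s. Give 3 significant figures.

atomic unit of energy density: u_au = E_h/a₀³ = m_e⁴e¹⁰/((4πε₀)⁵ℏ⁸) = 3.01e13 J/m³
Planck energy density: u_P = c⁷/(ℏG²) = 4.68e113 J/m³
6.12e4 × 3.01e13 / 4.68e113 = 3.94e-96

3.94e-96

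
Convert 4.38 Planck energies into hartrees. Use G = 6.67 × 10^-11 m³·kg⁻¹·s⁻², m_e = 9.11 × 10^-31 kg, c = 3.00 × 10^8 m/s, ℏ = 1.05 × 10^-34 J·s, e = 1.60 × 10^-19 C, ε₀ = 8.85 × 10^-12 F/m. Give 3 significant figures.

Planck energy: E_P = √(ℏc⁵/G) = 1.96 × 10^9 J
hartree: E_h = m_e e⁴/(4πε₀ℏ)² = 4.38 × 10^-18 J
4.38 × 1.96 × 10^9 / 4.38 × 10^-18 = 1.96 × 10^27

1.96 × 10^27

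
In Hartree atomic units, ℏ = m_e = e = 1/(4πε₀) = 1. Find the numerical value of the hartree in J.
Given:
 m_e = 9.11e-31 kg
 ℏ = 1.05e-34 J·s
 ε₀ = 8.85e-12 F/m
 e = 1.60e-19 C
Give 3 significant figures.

4.38e-18 J

From ℏ = m_e = e = 1/(4πε₀) = 1 the energy scale is E_h = m_e e⁴/(4πε₀ℏ)².
  = 5.97e-106 / 1.36e-88
  = 4.38e-18 J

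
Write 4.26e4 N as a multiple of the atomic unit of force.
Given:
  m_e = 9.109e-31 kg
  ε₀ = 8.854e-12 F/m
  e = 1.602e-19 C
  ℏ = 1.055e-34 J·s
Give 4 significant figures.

atomic unit of force: F_au = E_h/a₀ = m_e²e⁶/((4πε₀)³ℏ⁴) = 8.220e-8 N.
4.26e4 / 8.220e-8 = 5.183e11

5.183e11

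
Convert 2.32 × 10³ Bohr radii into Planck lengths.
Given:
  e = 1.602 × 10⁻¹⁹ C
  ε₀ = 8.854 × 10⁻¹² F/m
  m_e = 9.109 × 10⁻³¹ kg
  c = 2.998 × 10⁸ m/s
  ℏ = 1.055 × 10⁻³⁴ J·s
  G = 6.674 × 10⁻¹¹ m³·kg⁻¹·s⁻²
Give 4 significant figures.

7.603 × 10²⁷

Bohr radius: a₀ = 4πε₀ℏ²/(m_e e²) = 5.297 × 10⁻¹¹ m
Planck length: ℓ_P = √(ℏG/c³) = 1.616 × 10⁻³⁵ m
2.32 × 10³ × 5.297 × 10⁻¹¹ / 1.616 × 10⁻³⁵ = 7.603 × 10²⁷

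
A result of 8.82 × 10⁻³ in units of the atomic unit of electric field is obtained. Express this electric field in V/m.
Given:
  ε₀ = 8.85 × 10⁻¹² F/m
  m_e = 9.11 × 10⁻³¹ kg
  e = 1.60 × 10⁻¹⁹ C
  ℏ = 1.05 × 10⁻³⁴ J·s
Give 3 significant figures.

4.59 × 10⁹ V/m

One atomic unit of electric field: E_au = E_h/(e a₀) = m_e²e⁵/((4πε₀)³ℏ⁴) = 5.20 × 10¹¹ V/m.
8.82 × 10⁻³ × 5.20 × 10¹¹ V/m = 4.59 × 10⁹ V/m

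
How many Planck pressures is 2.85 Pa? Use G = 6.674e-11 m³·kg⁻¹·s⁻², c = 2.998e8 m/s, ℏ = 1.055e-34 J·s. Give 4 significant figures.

Planck pressure: p_P = c⁷/(ℏG²) = 4.632e113 Pa.
2.85 / 4.632e113 = 6.152e-114

6.152e-114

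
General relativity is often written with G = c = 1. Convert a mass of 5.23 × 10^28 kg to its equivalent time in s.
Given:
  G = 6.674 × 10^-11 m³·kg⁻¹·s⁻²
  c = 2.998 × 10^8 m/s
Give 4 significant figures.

Mass → time via G/c³.
5.23 × 10^28 kg × (G/c³) = 1.295 × 10^-7 s

1.295 × 10^-7 s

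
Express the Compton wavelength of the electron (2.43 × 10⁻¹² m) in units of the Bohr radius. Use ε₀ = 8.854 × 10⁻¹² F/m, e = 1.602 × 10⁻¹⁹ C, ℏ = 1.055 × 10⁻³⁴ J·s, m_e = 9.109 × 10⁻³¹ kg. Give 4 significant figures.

Bohr radius: a₀ = 4πε₀ℏ²/(m_e e²) = 5.297 × 10⁻¹¹ m.
2.43 × 10⁻¹² / 5.297 × 10⁻¹¹ = 0.04587

0.04587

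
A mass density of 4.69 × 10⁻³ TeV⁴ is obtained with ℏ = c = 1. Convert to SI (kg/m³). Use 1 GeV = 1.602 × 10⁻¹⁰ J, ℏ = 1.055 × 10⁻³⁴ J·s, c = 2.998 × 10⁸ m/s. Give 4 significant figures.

1.086 × 10³⁰ kg/m³

Mass density is [E]/(c²[L]³) = [E]⁴/(ℏ³c⁵).
1 GeV⁴ → 1/(ℏ³c⁵) × (1 GeV in J)⁴ = 2.316 × 10²⁰ kg/m³.
Convert the energy scale: 4.69 × 10⁻³ TeV⁴ = 4.69 × 10⁹ GeV⁴.
Result: 4.69 × 10⁹ × 2.316 × 10²⁰ = 1.086 × 10³⁰ kg/m³.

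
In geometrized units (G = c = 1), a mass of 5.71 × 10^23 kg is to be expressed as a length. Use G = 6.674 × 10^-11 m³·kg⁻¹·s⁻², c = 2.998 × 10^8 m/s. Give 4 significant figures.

4.240 × 10^-4 m

In G = c = 1 units mass has dimensions of length; the conversion factor is G/c².
5.71 × 10^23 kg × (G/c²) = 4.240 × 10^-4 m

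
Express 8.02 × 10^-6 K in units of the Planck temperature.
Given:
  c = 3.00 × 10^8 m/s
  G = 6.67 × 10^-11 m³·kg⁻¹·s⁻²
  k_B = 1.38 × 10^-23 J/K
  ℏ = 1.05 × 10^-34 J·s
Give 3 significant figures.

5.66 × 10^-38

Planck temperature: T_P = √(ℏc⁵/G) / k_B = 1.42 × 10^32 K.
8.02 × 10^-6 / 1.42 × 10^32 = 5.66 × 10^-38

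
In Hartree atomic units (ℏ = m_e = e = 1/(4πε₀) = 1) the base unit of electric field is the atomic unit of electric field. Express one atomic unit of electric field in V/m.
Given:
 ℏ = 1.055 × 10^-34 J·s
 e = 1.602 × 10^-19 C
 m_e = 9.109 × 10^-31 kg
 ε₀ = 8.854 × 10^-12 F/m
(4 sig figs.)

5.131 × 10^11 V/m

E_au = E_h/(e a₀) = m_e²e⁵/((4πε₀)³ℏ⁴)
E_h = 4.354 × 10^-18 J
a₀ = 5.297 × 10^-11 m
E_h/(e·a₀) = 5.131 × 10^11 V/m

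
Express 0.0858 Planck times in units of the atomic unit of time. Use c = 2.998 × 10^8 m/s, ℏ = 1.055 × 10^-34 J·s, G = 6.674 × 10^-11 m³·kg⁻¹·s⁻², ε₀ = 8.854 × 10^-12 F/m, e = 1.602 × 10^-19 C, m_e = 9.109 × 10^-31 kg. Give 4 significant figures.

1.909 × 10^-28

Planck time: t_P = √(ℏG/c⁵) = 5.392 × 10^-44 s
atomic unit of time: τ_au = (4πε₀)²ℏ³/(m_e e⁴) = 2.423 × 10^-17 s
0.0858 × 5.392 × 10^-44 / 2.423 × 10^-17 = 1.909 × 10^-28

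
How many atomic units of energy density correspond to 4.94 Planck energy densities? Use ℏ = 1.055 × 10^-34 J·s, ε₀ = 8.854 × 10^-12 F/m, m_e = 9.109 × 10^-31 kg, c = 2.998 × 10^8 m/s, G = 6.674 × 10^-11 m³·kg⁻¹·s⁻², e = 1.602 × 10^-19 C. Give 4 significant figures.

7.812 × 10^100

Planck energy density: u_P = c⁷/(ℏG²) = 4.632 × 10^113 J/m³
atomic unit of energy density: u_au = E_h/a₀³ = m_e⁴e¹⁰/((4πε₀)⁵ℏ⁸) = 2.929 × 10^13 J/m³
4.94 × 4.632 × 10^113 / 2.929 × 10^13 = 7.812 × 10^100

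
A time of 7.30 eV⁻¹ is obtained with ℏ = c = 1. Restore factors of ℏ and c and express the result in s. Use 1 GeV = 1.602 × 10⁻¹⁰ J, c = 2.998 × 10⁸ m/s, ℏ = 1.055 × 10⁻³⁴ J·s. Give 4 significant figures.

4.807 × 10⁻¹⁵ s

A time is [E]⁻¹ in ℏ=c=1; restore one factor of ℏ.
1 GeV⁻¹ → ℏ × (1 GeV in J)⁻¹ = 6.586 × 10⁻²⁵ s.
Convert the energy scale: 7.30 eV⁻¹ = 7.30 × 10⁹ GeV⁻¹.
Result: 7.30 × 10⁹ × 6.586 × 10⁻²⁵ = 4.807 × 10⁻¹⁵ s.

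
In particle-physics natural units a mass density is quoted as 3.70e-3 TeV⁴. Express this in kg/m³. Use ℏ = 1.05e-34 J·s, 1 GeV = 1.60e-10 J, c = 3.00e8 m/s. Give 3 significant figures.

Mass density is [E]/(c²[L]³) = [E]⁴/(ℏ³c⁵).
1 GeV⁴ → 1/(ℏ³c⁵) × (1 GeV in J)⁴ = 2.33e20 kg/m³.
Convert the energy scale: 3.70e-3 TeV⁴ = 3.70e9 GeV⁴.
Result: 3.70e9 × 2.33e20 = 8.62e29 kg/m³.

8.62e29 kg/m³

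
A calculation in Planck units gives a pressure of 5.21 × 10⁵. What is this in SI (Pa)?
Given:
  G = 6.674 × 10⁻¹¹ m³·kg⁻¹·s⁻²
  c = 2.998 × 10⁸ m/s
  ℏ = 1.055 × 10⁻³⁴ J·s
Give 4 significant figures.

One Planck pressure: p_P = c⁷/(ℏG²) = 4.632 × 10¹¹³ Pa.
5.21 × 10⁵ × 4.632 × 10¹¹³ Pa = 2.413 × 10¹¹⁹ Pa

2.413 × 10¹¹⁹ Pa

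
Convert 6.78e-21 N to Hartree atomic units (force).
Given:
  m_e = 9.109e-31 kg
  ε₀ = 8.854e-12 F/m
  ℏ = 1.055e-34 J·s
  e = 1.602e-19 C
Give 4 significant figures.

8.248e-14

atomic unit of force: F_au = E_h/a₀ = m_e²e⁶/((4πε₀)³ℏ⁴) = 8.220e-8 N.
6.78e-21 / 8.220e-8 = 8.248e-14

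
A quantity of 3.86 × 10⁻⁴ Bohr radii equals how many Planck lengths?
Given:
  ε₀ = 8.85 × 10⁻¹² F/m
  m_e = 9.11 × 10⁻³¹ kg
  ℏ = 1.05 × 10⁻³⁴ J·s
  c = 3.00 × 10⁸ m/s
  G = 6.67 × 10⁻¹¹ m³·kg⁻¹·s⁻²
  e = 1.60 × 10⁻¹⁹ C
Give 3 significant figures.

Bohr radius: a₀ = 4πε₀ℏ²/(m_e e²) = 5.26 × 10⁻¹¹ m
Planck length: ℓ_P = √(ℏG/c³) = 1.61 × 10⁻³⁵ m
3.86 × 10⁻⁴ × 5.26 × 10⁻¹¹ / 1.61 × 10⁻³⁵ = 1.26 × 10²¹

1.26 × 10²¹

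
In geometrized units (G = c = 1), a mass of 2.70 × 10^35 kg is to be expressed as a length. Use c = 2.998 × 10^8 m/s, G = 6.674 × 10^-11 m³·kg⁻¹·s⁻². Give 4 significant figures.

In G = c = 1 units mass has dimensions of length; the conversion factor is G/c².
2.70 × 10^35 kg × (G/c²) = 2.005 × 10^8 m

2.005 × 10^8 m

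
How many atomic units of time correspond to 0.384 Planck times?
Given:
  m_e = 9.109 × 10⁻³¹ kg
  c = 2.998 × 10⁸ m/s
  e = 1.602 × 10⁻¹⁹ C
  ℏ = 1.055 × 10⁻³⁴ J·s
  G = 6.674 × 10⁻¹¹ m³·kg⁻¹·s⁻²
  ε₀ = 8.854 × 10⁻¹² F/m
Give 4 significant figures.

Planck time: t_P = √(ℏG/c⁵) = 5.392 × 10⁻⁴⁴ s
atomic unit of time: τ_au = (4πε₀)²ℏ³/(m_e e⁴) = 2.423 × 10⁻¹⁷ s
0.384 × 5.392 × 10⁻⁴⁴ / 2.423 × 10⁻¹⁷ = 8.545 × 10⁻²⁸

8.545 × 10⁻²⁸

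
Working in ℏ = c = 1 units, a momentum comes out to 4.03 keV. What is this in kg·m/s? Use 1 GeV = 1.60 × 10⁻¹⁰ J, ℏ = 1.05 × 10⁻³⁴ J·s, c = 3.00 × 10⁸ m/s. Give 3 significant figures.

2.15 × 10⁻²⁴ kg·m/s

Momentum is [E]/c; divide by c.
1 GeV → 1/c × (1 GeV in J) = 5.33 × 10⁻¹⁹ kg·m/s.
Convert the energy scale: 4.03 keV = 4.03 × 10⁻⁶ GeV.
Result: 4.03 × 10⁻⁶ × 5.33 × 10⁻¹⁹ = 2.15 × 10⁻²⁴ kg·m/s.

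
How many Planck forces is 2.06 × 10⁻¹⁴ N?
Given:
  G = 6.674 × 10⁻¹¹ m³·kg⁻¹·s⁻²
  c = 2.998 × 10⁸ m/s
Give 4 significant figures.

1.702 × 10⁻⁵⁸

Planck force: F_P = c⁴/G = 1.210 × 10⁴⁴ N.
2.06 × 10⁻¹⁴ / 1.210 × 10⁴⁴ = 1.702 × 10⁻⁵⁸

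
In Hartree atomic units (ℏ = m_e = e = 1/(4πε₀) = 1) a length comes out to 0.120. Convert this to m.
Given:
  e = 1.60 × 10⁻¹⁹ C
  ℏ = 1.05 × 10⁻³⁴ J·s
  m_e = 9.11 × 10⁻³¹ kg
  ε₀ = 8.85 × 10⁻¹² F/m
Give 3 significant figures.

6.31 × 10⁻¹² m

One Bohr radius: a₀ = 4πε₀ℏ²/(m_e e²) = 5.26 × 10⁻¹¹ m.
0.120 × 5.26 × 10⁻¹¹ m = 6.31 × 10⁻¹² m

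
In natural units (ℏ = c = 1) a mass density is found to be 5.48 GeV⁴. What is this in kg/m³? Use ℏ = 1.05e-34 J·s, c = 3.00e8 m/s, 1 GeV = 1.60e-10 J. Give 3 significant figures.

1.28e21 kg/m³

Mass density is [E]/(c²[L]³) = [E]⁴/(ℏ³c⁵).
1 GeV⁴ → 1/(ℏ³c⁵) × (1 GeV in J)⁴ = 2.33e20 kg/m³.
Result: 5.48 × 2.33e20 = 1.28e21 kg/m³.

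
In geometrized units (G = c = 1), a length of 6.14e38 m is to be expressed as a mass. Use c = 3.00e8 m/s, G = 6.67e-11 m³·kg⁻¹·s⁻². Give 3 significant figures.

8.28e65 kg

Length → mass via c²/G.
6.14e38 m × (c²/G) = 8.28e65 kg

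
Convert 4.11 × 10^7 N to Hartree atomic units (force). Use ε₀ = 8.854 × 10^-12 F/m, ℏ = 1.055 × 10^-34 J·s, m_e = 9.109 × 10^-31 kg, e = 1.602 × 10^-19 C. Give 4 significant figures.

atomic unit of force: F_au = E_h/a₀ = m_e²e⁶/((4πε₀)³ℏ⁴) = 8.220 × 10^-8 N.
4.11 × 10^7 / 8.220 × 10^-8 = 5.000 × 10^14

5.000 × 10^14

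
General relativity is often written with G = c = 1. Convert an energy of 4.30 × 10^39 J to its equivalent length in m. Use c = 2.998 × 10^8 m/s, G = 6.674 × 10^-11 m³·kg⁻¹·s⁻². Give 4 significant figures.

Energy → length via G/c⁴.
4.30 × 10^39 J × (G/c⁴) = 3.552 × 10^-5 m

3.552 × 10^-5 m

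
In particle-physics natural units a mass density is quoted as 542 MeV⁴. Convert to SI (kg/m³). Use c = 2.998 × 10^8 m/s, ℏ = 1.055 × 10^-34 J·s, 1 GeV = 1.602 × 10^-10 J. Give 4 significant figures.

1.255 × 10^11 kg/m³

Mass density is [E]/(c²[L]³) = [E]⁴/(ℏ³c⁵).
1 GeV⁴ → 1/(ℏ³c⁵) × (1 GeV in J)⁴ = 2.316 × 10^20 kg/m³.
Convert the energy scale: 542 MeV⁴ = 5.42 × 10^-10 GeV⁴.
Result: 5.42 × 10^-10 × 2.316 × 10^20 = 1.255 × 10^11 kg/m³.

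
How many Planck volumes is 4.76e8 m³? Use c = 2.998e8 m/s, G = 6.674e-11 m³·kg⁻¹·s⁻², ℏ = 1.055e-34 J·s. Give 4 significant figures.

1.127e113

Planck volume: V_P = (ℏG/c³)^(3/2) = 4.224e-105 m³.
4.76e8 / 4.224e-105 = 1.127e113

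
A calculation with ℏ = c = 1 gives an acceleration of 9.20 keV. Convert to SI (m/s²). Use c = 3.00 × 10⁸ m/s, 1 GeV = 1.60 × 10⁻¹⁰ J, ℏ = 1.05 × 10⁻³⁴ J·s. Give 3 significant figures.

Acceleration is [L]/[T]² = c·[E]/ℏ.
1 GeV → c/ℏ × (1 GeV in J) = 4.57 × 10³² m/s².
Convert the energy scale: 9.20 keV = 9.20 × 10⁻⁶ GeV.
Result: 9.20 × 10⁻⁶ × 4.57 × 10³² = 4.21 × 10²⁷ m/s².

4.21 × 10²⁷ m/s²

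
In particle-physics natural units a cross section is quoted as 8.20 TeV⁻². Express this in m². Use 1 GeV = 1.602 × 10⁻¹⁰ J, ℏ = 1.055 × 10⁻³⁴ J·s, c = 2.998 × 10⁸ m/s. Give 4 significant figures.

3.196 × 10⁻³⁷ m²

Area is [L]² = [E]⁻²·(ℏc)²; restore (ℏc)².
1 GeV⁻² → (ℏc)² × (1 GeV in J)⁻² = 3.898 × 10⁻³² m².
Convert the energy scale: 8.20 TeV⁻² = 8.20 × 10⁻⁶ GeV⁻².
Result: 8.20 × 10⁻⁶ × 3.898 × 10⁻³² = 3.196 × 10⁻³⁷ m².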